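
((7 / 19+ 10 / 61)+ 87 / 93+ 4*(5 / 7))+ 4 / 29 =32550646 / 7293587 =4.46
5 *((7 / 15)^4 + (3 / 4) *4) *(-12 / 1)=-617104 / 3375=-182.85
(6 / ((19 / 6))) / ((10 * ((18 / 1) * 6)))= 1 / 570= 0.00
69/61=1.13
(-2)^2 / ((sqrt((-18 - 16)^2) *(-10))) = -1 / 85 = -0.01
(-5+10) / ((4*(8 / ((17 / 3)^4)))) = 417605 / 2592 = 161.11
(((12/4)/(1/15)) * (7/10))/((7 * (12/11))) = 33/8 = 4.12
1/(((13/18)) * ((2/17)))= 153/13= 11.77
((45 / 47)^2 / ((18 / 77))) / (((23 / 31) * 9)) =59675 / 101614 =0.59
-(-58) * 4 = 232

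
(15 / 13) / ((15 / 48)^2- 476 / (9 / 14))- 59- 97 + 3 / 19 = -65660437827 / 421322473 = -155.84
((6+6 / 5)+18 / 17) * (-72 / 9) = -5616 / 85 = -66.07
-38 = -38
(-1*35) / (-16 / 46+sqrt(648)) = -166635*sqrt(2) / 171364 - 805 / 42841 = -1.39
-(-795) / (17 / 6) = 4770 / 17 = 280.59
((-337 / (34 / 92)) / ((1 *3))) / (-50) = 7751 / 1275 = 6.08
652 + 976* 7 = 7484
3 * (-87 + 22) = -195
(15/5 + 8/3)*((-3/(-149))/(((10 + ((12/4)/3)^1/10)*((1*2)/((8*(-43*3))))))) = -87720/15049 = -5.83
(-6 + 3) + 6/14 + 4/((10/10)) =10/7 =1.43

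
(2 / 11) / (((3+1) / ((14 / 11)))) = 7 / 121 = 0.06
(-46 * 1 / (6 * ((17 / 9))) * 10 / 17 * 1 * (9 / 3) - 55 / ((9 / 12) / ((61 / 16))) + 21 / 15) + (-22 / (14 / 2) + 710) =421.51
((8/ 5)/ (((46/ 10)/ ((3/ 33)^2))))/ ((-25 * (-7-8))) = 8/ 1043625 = 0.00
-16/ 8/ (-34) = 1/ 17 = 0.06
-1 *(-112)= 112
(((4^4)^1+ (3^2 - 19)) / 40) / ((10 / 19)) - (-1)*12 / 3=3137 / 200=15.68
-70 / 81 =-0.86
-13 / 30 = -0.43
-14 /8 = -7 /4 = -1.75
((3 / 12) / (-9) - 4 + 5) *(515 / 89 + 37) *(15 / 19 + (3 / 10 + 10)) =7020524 / 15219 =461.30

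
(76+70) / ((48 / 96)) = 292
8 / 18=4 / 9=0.44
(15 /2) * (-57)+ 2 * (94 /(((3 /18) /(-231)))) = -521991 /2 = -260995.50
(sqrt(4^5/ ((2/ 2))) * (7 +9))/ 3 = 512/ 3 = 170.67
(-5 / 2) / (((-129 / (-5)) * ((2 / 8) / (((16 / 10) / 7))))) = -80 / 903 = -0.09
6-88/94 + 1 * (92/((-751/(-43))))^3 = 3010632311090/19907543297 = 151.23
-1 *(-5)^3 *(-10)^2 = 12500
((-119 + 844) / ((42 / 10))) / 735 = 725 / 3087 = 0.23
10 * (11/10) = 11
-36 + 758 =722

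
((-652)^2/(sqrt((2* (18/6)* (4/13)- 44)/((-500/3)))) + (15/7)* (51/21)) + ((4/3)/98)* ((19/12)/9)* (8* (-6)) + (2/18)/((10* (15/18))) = 168766/33075 + 2125520* sqrt(26715)/411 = 845285.82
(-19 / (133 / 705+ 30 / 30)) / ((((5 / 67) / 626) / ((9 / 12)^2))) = -505631781 / 6704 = -75422.40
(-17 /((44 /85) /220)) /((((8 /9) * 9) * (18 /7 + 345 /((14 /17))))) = -7225 /3372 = -2.14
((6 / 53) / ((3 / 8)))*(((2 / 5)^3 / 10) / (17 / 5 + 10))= 64 / 443875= 0.00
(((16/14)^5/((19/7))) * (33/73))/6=180224/3330187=0.05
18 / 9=2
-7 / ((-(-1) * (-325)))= 7 / 325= 0.02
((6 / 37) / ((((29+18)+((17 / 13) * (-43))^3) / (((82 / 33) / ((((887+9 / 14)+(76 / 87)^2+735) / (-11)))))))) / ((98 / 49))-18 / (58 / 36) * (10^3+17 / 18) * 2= -134349621678521181543795 / 6006887058331409486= -22365.93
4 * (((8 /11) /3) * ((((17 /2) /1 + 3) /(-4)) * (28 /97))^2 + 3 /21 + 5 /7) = 8903504 /2173479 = 4.10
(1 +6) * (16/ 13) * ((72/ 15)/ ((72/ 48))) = 1792/ 65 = 27.57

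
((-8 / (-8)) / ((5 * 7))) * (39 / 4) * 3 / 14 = 117 / 1960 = 0.06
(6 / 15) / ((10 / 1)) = 1 / 25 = 0.04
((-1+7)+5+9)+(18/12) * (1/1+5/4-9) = 79/8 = 9.88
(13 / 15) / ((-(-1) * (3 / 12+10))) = 52 / 615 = 0.08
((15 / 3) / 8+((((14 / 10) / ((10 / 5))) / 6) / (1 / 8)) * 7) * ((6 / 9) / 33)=859 / 5940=0.14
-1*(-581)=581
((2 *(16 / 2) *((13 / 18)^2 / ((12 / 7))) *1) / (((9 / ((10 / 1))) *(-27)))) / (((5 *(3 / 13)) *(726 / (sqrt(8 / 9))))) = -30758 *sqrt(2) / 192913083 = -0.00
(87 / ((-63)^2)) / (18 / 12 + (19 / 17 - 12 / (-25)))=0.01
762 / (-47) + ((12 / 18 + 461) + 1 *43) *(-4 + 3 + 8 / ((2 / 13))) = 1208924 / 47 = 25721.79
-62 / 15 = -4.13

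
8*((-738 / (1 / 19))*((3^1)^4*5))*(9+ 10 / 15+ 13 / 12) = -488386260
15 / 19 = 0.79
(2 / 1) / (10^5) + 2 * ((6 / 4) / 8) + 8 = 8.38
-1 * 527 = -527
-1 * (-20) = 20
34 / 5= 6.80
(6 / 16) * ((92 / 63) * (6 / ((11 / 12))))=276 / 77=3.58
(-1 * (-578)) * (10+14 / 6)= 21386 / 3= 7128.67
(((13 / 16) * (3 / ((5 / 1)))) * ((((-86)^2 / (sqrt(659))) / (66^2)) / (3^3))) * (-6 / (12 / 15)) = -24037 * sqrt(659) / 68894496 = -0.01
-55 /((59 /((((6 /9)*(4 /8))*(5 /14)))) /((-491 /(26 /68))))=2295425 /16107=142.51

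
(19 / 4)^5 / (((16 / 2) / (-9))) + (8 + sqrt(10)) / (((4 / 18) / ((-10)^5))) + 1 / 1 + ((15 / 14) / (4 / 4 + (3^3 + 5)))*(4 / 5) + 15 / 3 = -5025739.24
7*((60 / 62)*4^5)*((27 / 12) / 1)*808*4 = 1563770880 / 31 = 50444221.94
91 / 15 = 6.07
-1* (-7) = 7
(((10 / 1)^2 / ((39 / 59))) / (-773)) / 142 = -2950 / 2140437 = -0.00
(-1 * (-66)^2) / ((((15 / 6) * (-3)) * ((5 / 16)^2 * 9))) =247808 / 375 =660.82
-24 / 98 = -12 / 49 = -0.24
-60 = -60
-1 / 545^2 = -1 / 297025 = -0.00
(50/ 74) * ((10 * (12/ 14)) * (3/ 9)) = 500/ 259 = 1.93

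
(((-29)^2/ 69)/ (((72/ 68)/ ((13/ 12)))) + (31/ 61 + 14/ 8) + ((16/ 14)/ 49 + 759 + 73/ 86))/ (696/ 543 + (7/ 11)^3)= 2502245295748815661/ 4973049840969000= 503.16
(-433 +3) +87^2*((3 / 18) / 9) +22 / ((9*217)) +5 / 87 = -289.76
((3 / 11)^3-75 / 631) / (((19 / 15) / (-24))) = 29803680 / 15957359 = 1.87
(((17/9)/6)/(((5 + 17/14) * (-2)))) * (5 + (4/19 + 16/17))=-13909/89262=-0.16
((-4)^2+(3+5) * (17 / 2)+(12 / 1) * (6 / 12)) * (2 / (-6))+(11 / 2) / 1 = -24.50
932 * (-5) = -4660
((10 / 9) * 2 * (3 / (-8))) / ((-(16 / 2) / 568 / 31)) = 1834.17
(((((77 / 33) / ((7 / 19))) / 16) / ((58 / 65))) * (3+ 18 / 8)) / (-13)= -665 / 3712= -0.18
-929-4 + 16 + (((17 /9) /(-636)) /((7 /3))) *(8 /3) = -9185623 /10017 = -917.00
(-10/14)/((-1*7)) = 5/49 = 0.10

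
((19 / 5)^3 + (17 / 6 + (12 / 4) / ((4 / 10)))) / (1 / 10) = 48904 / 75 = 652.05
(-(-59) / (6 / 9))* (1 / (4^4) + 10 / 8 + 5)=283377 / 512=553.47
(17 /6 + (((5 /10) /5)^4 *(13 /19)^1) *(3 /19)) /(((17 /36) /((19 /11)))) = 92055351 /8882500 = 10.36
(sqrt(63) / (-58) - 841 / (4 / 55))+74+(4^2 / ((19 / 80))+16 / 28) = -6076403 / 532 - 3 * sqrt(7) / 58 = -11421.95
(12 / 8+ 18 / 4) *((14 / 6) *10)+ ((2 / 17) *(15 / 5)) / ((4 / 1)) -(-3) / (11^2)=576425 / 4114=140.11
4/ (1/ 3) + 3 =15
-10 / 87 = -0.11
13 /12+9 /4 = 3.33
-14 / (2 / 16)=-112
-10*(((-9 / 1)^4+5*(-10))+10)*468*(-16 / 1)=488292480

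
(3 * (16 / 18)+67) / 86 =209 / 258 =0.81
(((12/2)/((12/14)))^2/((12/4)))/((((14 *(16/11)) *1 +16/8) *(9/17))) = 9163/6642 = 1.38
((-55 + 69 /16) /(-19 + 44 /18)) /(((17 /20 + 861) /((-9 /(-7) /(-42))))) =-0.00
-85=-85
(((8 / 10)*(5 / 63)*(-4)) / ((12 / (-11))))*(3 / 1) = 44 / 63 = 0.70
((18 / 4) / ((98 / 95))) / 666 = 95 / 14504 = 0.01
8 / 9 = 0.89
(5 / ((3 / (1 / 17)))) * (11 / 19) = 55 / 969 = 0.06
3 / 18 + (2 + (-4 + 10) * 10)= 373 / 6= 62.17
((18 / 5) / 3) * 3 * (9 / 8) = 81 / 20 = 4.05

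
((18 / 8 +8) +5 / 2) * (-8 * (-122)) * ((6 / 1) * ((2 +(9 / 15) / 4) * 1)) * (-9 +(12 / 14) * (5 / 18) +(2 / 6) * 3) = -43609998 / 35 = -1245999.94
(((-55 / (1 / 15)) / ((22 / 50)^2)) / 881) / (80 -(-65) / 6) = -56250 / 1056319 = -0.05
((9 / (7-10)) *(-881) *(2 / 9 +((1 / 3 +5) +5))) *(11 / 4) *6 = 920645 / 2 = 460322.50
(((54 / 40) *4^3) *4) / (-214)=-864 / 535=-1.61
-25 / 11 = -2.27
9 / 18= 1 / 2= 0.50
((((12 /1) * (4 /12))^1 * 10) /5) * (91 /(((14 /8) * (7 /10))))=4160 /7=594.29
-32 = -32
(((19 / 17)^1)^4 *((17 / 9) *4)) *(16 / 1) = 8340544 / 44217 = 188.63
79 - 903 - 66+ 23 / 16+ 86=-12841 / 16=-802.56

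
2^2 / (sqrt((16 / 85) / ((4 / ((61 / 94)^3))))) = 188* sqrt(487390) / 3721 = 35.27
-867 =-867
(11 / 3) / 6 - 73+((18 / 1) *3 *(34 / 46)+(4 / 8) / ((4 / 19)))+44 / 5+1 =-168091 / 8280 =-20.30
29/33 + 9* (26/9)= 887/33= 26.88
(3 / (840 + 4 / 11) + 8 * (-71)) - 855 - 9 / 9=-13163423 / 9244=-1424.00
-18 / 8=-9 / 4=-2.25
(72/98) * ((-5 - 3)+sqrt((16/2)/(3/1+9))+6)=-72/49+12 * sqrt(6)/49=-0.87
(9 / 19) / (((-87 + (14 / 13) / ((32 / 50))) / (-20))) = 18720 / 168587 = 0.11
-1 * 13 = -13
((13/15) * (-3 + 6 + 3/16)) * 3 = 663/80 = 8.29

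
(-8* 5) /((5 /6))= -48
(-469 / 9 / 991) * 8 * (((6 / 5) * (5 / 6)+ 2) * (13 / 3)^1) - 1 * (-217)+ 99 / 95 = 180114446 / 847305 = 212.57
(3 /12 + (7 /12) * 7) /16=13 /48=0.27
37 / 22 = 1.68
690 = 690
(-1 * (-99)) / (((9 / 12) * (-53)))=-132 / 53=-2.49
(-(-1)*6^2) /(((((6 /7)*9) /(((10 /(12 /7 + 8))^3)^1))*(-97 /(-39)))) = 3901625 /1906244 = 2.05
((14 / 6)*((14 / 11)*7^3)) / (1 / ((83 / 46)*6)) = 11027.52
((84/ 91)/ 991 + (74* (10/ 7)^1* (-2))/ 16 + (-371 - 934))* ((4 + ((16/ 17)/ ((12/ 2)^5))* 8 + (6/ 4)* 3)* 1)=-16698764355295/ 1490150844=-11206.09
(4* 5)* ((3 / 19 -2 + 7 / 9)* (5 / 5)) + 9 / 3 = -3127 / 171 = -18.29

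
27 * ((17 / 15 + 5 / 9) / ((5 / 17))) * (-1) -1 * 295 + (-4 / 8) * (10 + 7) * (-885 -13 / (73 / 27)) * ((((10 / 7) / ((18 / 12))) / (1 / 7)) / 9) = 84629093 / 16425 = 5152.46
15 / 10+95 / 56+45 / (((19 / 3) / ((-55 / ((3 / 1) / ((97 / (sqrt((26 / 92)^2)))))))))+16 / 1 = -618167675 / 13832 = -44691.13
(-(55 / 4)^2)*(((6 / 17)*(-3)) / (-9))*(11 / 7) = -33275 / 952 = -34.95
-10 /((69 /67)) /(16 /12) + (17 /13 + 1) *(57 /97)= -343775 /58006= -5.93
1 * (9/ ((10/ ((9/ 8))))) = 81/ 80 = 1.01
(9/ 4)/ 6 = 3/ 8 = 0.38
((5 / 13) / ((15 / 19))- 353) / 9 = -13748 / 351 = -39.17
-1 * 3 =-3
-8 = -8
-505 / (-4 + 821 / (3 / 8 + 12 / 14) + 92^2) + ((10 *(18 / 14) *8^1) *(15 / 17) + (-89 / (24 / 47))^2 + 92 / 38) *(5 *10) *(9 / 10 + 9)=343600503471378815 / 22780606016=15083027.34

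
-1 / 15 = -0.07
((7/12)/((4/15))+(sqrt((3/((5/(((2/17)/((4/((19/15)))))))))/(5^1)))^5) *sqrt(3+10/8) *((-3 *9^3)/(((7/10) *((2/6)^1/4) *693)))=-18225 *sqrt(17)/308- 263169 *sqrt(190)/24339218750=-243.97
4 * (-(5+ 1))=-24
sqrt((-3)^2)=3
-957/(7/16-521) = 15312/8329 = 1.84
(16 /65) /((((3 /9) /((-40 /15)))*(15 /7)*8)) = -112 /975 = -0.11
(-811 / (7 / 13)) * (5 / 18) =-52715 / 126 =-418.37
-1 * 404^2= -163216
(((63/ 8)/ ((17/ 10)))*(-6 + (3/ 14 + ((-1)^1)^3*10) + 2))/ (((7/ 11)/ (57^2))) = -310393215/ 952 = -326043.29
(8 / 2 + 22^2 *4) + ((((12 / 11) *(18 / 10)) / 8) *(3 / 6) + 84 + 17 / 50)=2226909 / 1100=2024.46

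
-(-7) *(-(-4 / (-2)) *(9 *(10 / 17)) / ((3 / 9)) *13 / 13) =-3780 / 17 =-222.35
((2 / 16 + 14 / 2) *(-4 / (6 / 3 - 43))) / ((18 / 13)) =247 / 492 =0.50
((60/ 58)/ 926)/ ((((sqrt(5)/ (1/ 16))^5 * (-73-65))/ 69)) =-3 * sqrt(5)/ 703961497600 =-0.00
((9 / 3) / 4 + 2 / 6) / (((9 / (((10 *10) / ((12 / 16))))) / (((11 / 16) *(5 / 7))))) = 17875 / 2268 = 7.88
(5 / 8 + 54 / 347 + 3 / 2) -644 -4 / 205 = -641.74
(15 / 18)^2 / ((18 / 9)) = 25 / 72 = 0.35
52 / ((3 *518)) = 26 / 777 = 0.03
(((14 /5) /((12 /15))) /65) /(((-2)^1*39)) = -7 /10140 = -0.00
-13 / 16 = -0.81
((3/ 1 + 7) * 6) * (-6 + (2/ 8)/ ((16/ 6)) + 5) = -435/ 8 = -54.38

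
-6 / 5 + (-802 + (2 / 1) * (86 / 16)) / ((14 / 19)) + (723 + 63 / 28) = -97941 / 280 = -349.79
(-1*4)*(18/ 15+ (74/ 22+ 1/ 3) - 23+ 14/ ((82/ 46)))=277348/ 6765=41.00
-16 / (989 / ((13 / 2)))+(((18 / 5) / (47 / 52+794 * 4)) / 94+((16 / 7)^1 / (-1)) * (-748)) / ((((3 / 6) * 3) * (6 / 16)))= 7351874904455624 / 2418867711855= 3039.39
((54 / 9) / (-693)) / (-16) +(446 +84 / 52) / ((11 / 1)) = 977605 / 24024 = 40.69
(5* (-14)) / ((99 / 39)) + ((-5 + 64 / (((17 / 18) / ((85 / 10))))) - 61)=15920 / 33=482.42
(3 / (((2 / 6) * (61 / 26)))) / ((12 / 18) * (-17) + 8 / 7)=-2457 / 6527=-0.38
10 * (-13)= -130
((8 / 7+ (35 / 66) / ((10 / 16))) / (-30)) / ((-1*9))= 46 / 6237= 0.01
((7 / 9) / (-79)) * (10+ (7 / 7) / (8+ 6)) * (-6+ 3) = 47 / 158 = 0.30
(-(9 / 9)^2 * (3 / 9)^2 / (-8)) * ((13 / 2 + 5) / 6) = 23 / 864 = 0.03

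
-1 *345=-345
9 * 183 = 1647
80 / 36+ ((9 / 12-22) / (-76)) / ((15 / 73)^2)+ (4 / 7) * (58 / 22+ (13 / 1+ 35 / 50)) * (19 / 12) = 8295223 / 351120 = 23.63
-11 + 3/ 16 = -173/ 16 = -10.81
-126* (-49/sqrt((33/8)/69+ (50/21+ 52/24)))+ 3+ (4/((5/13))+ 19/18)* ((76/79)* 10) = 2989.53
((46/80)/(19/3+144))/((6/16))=23/2255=0.01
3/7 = 0.43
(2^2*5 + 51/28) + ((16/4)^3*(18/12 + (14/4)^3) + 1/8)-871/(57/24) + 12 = 2667671/1064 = 2507.21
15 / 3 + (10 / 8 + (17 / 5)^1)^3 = 844357 / 8000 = 105.54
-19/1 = -19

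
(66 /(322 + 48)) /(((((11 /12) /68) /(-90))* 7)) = -44064 /259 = -170.13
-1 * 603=-603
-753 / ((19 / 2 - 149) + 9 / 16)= 4016 / 741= 5.42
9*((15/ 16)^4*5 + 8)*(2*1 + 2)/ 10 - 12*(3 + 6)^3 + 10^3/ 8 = -1405795603/ 163840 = -8580.30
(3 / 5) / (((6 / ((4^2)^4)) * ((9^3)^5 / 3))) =32768 / 343151886824415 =0.00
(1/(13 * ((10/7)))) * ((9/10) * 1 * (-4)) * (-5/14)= 9/130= 0.07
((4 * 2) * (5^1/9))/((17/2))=80/153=0.52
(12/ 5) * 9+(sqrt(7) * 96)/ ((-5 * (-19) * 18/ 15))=16 * sqrt(7)/ 19+108/ 5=23.83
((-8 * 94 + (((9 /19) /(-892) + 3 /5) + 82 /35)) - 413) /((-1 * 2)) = 689309371 /1186360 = 581.03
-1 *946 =-946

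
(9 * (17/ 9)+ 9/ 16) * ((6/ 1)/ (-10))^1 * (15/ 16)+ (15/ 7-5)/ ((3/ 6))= -27943/ 1792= -15.59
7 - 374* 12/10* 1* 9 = -20161/5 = -4032.20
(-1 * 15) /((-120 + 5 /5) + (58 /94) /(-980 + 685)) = 69325 /549988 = 0.13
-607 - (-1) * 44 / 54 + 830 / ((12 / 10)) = 2308 / 27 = 85.48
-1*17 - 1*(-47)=30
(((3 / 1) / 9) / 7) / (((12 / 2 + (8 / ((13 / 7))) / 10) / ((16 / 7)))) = 520 / 30723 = 0.02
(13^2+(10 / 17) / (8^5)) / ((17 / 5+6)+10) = 235356185 / 27017216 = 8.71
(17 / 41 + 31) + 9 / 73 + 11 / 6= 599281 / 17958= 33.37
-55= -55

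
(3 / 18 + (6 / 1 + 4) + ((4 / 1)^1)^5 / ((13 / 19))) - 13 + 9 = 117217 / 78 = 1502.78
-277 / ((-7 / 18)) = 712.29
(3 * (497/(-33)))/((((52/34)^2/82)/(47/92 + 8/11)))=-7378858109/3762616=-1961.10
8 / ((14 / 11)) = 44 / 7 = 6.29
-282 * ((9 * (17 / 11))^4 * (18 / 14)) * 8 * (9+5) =-22252423858848 / 14641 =-1519870491.01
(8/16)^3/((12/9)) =3/32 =0.09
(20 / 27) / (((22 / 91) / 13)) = 11830 / 297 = 39.83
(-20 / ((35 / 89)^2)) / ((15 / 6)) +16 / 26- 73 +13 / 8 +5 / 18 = -140126923 / 1146600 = -122.21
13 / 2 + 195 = 403 / 2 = 201.50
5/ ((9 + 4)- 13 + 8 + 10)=5/ 18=0.28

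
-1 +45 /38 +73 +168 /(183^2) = 31046431 /424194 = 73.19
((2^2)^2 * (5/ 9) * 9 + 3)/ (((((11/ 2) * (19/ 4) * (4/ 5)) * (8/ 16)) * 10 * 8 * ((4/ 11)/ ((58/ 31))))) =2407/ 4712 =0.51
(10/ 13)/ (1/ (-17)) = -170/ 13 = -13.08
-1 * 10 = -10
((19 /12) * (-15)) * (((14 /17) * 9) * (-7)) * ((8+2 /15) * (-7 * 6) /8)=-3577833 /68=-52615.19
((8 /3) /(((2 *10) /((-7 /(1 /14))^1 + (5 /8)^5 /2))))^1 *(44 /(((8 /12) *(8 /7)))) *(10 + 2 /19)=-7621.72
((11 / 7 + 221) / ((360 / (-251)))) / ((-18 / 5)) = 195529 / 4536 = 43.11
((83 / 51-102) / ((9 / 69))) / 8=-96.19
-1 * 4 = -4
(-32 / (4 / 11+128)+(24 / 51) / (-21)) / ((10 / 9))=-10272 / 42007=-0.24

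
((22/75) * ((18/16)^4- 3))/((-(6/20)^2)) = 20999/4608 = 4.56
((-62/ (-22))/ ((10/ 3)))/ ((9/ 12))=62/ 55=1.13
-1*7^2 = -49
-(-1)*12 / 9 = 4 / 3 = 1.33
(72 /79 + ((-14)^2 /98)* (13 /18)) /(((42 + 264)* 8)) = 0.00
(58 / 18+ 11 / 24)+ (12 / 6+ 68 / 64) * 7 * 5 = 15965 / 144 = 110.87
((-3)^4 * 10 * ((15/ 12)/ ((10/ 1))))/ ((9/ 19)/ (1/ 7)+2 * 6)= 2565/ 388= 6.61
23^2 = 529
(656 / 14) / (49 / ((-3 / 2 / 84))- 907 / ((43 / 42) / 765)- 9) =-14104 / 204822023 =-0.00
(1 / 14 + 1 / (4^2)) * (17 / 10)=51 / 224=0.23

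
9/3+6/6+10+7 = 21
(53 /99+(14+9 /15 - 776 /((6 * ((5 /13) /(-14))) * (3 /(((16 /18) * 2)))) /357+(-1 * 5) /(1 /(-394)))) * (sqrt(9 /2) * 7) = 1584828581 * sqrt(2) /75735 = 29593.80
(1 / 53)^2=1 / 2809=0.00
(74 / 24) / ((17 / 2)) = 0.36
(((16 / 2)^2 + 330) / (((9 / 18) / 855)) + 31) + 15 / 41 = 27624626 / 41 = 673771.37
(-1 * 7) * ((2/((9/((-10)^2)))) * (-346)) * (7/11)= 3390800/99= 34250.51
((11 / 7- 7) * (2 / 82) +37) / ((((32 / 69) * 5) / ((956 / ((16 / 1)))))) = 174491271 / 183680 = 949.97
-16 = -16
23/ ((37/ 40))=920/ 37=24.86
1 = 1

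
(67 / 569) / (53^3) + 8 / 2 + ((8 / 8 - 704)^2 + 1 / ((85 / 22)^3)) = 25710518357337649924 / 52023150858625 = 494213.02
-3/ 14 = -0.21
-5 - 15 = -20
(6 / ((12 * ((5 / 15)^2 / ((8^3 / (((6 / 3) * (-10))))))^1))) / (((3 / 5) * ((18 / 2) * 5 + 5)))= -96 / 25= -3.84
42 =42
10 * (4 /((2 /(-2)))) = -40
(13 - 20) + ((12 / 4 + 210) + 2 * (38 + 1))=284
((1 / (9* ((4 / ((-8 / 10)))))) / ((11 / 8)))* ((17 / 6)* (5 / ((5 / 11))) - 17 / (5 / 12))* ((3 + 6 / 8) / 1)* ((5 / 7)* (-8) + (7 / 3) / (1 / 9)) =8.92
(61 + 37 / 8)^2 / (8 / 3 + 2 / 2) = 826875 / 704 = 1174.54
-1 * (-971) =971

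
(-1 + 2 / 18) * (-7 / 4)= 14 / 9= 1.56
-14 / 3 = -4.67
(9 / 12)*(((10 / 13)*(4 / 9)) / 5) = 2 / 39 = 0.05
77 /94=0.82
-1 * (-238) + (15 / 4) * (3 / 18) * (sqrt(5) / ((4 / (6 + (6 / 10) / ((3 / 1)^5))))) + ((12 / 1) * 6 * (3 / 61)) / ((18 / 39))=2431 * sqrt(5) / 2592 + 14986 / 61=247.77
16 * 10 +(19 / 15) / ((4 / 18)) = 1657 / 10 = 165.70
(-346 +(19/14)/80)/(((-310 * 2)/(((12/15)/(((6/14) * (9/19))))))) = 2454173/1116000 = 2.20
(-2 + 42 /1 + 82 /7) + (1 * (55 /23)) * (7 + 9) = 14486 /161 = 89.98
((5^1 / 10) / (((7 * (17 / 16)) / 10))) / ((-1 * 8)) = -10 / 119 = -0.08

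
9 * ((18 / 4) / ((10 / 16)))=324 / 5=64.80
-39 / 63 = -0.62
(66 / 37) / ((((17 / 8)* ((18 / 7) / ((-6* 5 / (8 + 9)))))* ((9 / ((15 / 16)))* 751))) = -1925 / 24091329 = -0.00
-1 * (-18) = 18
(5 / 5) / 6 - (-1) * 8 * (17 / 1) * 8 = 6529 / 6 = 1088.17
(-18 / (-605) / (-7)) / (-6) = 3 / 4235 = 0.00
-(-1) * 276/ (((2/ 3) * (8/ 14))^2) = 30429/ 16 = 1901.81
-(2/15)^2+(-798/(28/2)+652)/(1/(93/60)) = 830009/900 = 922.23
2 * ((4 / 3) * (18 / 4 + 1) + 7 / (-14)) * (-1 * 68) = -2788 / 3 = -929.33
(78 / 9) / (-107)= -26 / 321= -0.08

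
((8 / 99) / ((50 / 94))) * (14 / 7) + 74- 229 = -382873 / 2475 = -154.70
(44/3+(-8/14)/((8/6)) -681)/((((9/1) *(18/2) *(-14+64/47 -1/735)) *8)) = 11516645/141470388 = 0.08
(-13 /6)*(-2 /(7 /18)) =78 /7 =11.14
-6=-6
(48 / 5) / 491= 0.02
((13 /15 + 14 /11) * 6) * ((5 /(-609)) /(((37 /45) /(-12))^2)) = -68623200 /3056977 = -22.45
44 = 44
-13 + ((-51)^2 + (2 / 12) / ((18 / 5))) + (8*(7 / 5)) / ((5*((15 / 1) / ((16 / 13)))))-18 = 451075381 / 175500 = 2570.23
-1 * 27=-27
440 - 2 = 438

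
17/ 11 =1.55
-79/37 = -2.14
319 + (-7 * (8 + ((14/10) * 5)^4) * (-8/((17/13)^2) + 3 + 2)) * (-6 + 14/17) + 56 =139849167/4913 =28465.13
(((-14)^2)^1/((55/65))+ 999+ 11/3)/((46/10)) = 203660/759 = 268.33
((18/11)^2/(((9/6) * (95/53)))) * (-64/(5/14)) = -10257408/57475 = -178.47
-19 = -19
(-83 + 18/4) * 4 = -314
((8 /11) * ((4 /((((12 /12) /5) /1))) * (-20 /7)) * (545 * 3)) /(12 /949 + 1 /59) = -292944912000 /127589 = -2296004.45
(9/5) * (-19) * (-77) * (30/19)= 4158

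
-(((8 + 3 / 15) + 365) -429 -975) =5154 / 5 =1030.80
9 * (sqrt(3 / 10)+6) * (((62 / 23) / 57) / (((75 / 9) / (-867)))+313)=30291939 * sqrt(30) / 109250+181751634 / 10925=18154.99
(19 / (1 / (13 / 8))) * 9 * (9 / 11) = 20007 / 88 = 227.35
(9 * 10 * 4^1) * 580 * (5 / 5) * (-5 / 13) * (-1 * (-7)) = -7308000 / 13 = -562153.85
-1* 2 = -2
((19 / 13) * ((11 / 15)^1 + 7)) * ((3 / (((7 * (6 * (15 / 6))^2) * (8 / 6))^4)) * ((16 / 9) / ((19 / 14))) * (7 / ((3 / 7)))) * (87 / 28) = 841 / 7255828125000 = 0.00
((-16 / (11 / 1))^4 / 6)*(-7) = -229376 / 43923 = -5.22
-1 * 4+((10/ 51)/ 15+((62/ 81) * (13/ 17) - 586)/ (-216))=-94931/ 74358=-1.28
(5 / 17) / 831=0.00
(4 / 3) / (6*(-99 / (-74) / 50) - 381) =-7400 / 2113659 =-0.00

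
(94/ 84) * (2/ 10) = 47/ 210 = 0.22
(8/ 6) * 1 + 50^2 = 7504/ 3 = 2501.33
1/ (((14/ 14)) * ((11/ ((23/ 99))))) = 23/ 1089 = 0.02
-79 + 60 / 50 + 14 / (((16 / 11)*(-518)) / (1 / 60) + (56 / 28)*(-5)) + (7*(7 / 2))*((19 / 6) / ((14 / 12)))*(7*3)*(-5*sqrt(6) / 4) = -4353.69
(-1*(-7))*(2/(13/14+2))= 196/41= 4.78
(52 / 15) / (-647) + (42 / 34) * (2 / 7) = 57346 / 164985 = 0.35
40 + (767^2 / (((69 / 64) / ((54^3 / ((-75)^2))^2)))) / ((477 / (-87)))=-37136716959355016 / 476171875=-77990152.10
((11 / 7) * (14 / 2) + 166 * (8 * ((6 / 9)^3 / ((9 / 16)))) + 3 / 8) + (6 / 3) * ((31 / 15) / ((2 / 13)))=7171069 / 9720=737.76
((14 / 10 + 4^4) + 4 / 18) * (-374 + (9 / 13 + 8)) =-18351719 / 195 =-94111.38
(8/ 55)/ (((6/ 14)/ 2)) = 112/ 165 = 0.68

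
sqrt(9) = 3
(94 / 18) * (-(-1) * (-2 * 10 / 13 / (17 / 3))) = -940 / 663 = -1.42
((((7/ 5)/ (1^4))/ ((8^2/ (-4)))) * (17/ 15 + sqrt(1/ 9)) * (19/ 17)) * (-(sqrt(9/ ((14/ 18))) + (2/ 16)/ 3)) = 1463/ 244800 + 627 * sqrt(7)/ 3400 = 0.49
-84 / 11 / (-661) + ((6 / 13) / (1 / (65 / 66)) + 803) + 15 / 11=5851917 / 7271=804.83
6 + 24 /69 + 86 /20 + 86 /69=8207 /690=11.89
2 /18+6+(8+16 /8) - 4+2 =127 /9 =14.11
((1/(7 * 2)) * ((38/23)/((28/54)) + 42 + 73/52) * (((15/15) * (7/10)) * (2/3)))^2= 152141342809/63081345600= 2.41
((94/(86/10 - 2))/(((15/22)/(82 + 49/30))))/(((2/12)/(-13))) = -6131996/45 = -136266.58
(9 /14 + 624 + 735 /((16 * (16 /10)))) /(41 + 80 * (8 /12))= 1756215 /253568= 6.93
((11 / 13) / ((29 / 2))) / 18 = 11 / 3393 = 0.00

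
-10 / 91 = -0.11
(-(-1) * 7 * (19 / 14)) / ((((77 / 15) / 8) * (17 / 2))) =2280 / 1309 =1.74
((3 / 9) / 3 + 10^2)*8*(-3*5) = -36040 / 3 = -12013.33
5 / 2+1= 7 / 2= 3.50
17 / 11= 1.55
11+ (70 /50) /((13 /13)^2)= 62 /5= 12.40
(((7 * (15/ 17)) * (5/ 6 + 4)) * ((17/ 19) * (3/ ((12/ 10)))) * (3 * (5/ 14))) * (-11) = -119625/ 152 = -787.01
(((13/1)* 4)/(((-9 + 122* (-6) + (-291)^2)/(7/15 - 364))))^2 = 5025250321/99083300625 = 0.05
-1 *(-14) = 14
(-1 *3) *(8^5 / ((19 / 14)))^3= -289637751035265024 / 6859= -42227402104572.83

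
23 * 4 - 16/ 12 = 90.67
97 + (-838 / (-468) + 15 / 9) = 23507 / 234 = 100.46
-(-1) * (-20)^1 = -20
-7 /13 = -0.54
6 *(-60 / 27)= -40 / 3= -13.33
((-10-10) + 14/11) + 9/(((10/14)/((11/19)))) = -11947/1045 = -11.43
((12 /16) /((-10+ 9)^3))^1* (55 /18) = -55 /24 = -2.29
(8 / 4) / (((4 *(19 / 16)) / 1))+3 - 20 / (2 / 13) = -2405 / 19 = -126.58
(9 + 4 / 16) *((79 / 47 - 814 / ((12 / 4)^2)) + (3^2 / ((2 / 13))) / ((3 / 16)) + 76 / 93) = 108706555 / 52452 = 2072.50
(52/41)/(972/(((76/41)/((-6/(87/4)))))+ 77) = -28652/1528357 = -0.02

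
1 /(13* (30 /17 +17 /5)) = 85 /5707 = 0.01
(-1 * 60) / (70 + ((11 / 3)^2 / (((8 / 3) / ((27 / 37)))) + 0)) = -17760 / 21809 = -0.81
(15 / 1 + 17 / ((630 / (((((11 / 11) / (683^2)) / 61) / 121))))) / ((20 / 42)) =32537817670067 / 1032946592700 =31.50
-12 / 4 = -3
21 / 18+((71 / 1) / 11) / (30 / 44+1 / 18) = 9.92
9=9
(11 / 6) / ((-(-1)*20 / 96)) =44 / 5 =8.80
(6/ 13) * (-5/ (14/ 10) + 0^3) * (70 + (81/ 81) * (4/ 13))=-137100/ 1183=-115.89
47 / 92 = 0.51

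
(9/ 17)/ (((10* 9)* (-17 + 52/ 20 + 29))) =1/ 2482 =0.00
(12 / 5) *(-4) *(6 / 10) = -144 / 25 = -5.76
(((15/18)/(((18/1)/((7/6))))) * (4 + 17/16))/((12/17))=595/1536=0.39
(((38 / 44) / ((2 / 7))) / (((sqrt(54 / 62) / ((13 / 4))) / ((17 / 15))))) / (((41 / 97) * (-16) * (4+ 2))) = -2851121 * sqrt(93) / 93519360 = -0.29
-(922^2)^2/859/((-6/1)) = 361321403528/2577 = 140210090.62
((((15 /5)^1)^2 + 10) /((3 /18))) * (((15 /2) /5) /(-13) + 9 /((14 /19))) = 125514 /91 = 1379.27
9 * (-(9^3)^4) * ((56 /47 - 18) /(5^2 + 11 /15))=15060555032849325 /9071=1660297104271.78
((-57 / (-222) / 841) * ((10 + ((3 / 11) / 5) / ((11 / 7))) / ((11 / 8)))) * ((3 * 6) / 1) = 8305128 / 207083635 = 0.04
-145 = -145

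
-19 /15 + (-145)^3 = -45729394 /15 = -3048626.27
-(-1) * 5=5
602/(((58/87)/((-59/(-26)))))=53277/26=2049.12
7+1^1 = 8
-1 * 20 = -20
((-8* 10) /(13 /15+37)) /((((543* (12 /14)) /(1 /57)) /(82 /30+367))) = -194110 /6592563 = -0.03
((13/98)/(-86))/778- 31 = -203266517/6556984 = -31.00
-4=-4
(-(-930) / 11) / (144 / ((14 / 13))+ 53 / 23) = 149730 / 240889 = 0.62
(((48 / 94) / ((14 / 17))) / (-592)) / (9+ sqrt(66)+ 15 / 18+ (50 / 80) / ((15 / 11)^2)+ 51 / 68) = -1061370 / 4940205109+ 97200*sqrt(66) / 4940205109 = -0.00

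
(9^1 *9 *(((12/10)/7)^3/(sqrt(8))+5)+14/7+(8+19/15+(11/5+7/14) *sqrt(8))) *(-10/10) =-6244/15- 235899 *sqrt(2)/42875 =-424.05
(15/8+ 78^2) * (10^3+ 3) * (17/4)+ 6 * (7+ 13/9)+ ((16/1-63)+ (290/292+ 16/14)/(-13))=16544301468925/637728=25942567.16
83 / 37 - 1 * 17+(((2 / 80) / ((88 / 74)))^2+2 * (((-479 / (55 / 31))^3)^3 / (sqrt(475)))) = -70194787057819666320468741284830647298 * sqrt(19) / 437509825478515625 - 1691238947 / 114611200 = -699348826769189348714.52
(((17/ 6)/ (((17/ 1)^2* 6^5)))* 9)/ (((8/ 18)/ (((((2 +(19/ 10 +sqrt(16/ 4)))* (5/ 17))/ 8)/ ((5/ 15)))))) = 0.00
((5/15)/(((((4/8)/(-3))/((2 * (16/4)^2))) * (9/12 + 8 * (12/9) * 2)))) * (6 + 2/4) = -4992/265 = -18.84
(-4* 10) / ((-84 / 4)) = 40 / 21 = 1.90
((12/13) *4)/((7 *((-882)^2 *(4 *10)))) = 1/58992570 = 0.00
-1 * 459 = -459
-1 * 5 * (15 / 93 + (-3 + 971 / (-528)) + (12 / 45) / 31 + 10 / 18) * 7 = 7069741 / 49104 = 143.97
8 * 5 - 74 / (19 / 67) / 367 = 273962 / 6973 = 39.29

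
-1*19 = -19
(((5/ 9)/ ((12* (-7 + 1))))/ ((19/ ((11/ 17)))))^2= 3025/ 43808164416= 0.00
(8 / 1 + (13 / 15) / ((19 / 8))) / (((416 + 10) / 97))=115624 / 60705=1.90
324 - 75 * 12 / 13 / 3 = 3912 / 13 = 300.92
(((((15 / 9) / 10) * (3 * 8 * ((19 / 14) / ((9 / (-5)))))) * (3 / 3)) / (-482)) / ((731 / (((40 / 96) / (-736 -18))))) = -475 / 100421698104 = -0.00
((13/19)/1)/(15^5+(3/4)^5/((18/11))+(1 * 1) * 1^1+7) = 26624/29549116939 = 0.00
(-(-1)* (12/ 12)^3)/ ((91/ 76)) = 76/ 91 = 0.84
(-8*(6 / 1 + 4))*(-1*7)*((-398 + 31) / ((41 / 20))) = -4110400 / 41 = -100253.66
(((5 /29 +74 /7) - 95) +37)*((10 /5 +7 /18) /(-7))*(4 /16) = 412499 /102312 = 4.03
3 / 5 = 0.60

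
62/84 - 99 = -4127/42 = -98.26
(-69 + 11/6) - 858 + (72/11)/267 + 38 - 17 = -5310931/5874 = -904.14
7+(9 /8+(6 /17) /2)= 1129 /136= 8.30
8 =8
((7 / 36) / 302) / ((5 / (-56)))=-49 / 6795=-0.01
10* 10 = 100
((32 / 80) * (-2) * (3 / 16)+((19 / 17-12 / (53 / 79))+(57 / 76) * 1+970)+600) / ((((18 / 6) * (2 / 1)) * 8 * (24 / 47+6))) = 13708349 / 2757060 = 4.97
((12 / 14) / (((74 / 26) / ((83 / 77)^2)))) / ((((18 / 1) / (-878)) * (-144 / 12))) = 39315523 / 27640998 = 1.42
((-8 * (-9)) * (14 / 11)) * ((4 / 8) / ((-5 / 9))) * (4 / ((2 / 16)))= -145152 / 55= -2639.13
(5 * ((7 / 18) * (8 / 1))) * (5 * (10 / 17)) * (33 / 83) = 77000 / 4233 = 18.19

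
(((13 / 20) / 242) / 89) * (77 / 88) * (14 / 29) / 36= 637 / 1798853760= 0.00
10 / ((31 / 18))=180 / 31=5.81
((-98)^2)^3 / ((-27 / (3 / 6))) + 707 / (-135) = -738201984289 / 45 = -16404488539.76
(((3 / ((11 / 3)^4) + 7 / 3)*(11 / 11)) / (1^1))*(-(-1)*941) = 97126256 / 43923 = 2211.28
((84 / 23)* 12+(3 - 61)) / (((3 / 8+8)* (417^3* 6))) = -0.00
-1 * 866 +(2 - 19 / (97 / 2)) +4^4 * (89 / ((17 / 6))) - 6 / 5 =59164636 / 8245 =7175.82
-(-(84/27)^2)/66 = 392/2673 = 0.15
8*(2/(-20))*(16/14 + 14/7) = -88/35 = -2.51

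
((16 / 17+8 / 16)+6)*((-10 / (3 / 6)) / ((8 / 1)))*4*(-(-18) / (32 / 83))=-944955 / 272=-3474.10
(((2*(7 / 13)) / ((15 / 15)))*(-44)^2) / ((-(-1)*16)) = 1694 / 13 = 130.31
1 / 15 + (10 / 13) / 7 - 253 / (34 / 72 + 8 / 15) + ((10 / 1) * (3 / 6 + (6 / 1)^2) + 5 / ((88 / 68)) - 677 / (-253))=120.11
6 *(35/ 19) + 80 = 1730/ 19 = 91.05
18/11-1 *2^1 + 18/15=46/55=0.84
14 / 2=7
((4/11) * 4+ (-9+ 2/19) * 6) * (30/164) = -81375/8569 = -9.50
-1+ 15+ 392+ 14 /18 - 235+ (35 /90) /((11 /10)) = 17041 /99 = 172.13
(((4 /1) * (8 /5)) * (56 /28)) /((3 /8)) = 512 /15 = 34.13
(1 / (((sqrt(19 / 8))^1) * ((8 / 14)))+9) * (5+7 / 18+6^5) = 980455 * sqrt(38) / 684+140065 / 2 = 78868.66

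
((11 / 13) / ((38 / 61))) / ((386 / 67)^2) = 3012119 / 73604024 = 0.04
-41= -41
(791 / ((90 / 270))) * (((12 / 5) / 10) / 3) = 4746 / 25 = 189.84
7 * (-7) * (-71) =3479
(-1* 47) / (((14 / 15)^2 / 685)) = -7243875 / 196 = -36958.55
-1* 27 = -27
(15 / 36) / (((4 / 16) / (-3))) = -5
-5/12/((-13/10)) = 25/78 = 0.32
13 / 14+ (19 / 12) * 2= 86 / 21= 4.10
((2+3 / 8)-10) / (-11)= 61 / 88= 0.69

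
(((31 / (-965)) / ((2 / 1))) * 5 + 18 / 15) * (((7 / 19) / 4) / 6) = 15127 / 880080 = 0.02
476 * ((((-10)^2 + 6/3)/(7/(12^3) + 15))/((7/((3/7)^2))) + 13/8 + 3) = 5809409813/2540846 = 2286.41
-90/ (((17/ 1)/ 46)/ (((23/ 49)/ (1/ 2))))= -228.62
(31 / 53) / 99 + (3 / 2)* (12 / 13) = 94849 / 68211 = 1.39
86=86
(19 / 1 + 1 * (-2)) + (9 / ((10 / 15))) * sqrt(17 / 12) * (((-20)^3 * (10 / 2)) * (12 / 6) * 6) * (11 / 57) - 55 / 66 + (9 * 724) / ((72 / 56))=30505 / 6 - 3960000 * sqrt(51) / 19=-1483339.86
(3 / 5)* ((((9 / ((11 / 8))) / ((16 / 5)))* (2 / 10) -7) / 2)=-87 / 44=-1.98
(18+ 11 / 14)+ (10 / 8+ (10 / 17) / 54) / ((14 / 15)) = 172531 / 8568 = 20.14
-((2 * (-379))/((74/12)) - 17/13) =59753/481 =124.23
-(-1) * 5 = 5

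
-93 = -93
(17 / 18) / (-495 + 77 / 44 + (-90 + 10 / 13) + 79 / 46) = -10166 / 6251337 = -0.00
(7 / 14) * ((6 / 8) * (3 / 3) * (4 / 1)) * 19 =57 / 2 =28.50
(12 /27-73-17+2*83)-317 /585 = 14801 /195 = 75.90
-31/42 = -0.74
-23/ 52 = -0.44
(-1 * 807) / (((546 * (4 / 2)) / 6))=-807 / 182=-4.43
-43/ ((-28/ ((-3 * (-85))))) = 10965/ 28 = 391.61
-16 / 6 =-8 / 3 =-2.67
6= 6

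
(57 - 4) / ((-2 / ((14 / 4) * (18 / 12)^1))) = -1113 / 8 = -139.12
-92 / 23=-4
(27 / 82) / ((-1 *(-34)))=27 / 2788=0.01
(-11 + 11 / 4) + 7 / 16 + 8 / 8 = -109 / 16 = -6.81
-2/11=-0.18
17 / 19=0.89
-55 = -55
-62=-62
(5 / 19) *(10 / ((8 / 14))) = 175 / 38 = 4.61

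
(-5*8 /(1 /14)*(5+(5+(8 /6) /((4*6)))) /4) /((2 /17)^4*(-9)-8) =529105535 /3007404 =175.93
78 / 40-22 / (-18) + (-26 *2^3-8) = -38309 / 180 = -212.83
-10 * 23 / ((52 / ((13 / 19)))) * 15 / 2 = -1725 / 76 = -22.70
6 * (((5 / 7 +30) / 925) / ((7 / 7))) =258 / 1295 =0.20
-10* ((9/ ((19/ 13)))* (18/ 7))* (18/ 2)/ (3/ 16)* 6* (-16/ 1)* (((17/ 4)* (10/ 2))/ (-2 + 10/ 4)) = 4124390400/ 133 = 31010454.14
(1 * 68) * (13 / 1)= 884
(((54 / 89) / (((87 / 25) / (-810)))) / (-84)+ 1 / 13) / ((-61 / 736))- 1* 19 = -576140801 / 14327131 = -40.21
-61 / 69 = -0.88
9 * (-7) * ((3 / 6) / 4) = -63 / 8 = -7.88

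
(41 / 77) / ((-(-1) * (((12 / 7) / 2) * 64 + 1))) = 41 / 4301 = 0.01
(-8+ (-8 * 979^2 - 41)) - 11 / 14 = -107346089 / 14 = -7667577.79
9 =9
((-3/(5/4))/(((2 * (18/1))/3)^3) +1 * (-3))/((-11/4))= 2161/1980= 1.09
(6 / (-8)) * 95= -285 / 4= -71.25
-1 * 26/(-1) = 26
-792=-792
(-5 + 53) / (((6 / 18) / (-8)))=-1152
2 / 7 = 0.29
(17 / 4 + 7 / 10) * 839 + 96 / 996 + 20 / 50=6894887 / 1660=4153.55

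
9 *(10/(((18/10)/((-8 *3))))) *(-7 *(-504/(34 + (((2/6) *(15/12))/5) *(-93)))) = -161280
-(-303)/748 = 303/748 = 0.41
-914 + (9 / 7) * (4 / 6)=-6392 / 7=-913.14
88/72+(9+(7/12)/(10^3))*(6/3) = 346021/18000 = 19.22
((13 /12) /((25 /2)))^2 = 169 /22500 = 0.01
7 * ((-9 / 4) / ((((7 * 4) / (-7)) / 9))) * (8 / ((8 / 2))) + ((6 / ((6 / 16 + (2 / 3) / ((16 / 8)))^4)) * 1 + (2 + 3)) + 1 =67290663 / 668168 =100.71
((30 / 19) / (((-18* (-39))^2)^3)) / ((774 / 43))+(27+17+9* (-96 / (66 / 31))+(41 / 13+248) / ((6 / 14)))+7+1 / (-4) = 17330943513734176991239 / 75039548725579508928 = 230.96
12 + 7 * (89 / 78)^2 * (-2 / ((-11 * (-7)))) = 393623 / 33462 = 11.76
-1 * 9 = -9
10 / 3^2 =10 / 9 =1.11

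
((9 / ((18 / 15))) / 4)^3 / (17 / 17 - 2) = -3375 / 512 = -6.59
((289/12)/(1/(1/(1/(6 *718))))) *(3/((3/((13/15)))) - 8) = -11101357/15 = -740090.47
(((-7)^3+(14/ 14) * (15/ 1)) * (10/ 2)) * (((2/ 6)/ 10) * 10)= -546.67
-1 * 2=-2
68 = 68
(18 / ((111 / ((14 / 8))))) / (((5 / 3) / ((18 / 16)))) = 567 / 2960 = 0.19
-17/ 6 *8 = -68/ 3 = -22.67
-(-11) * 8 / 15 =88 / 15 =5.87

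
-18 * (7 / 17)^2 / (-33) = 294 / 3179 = 0.09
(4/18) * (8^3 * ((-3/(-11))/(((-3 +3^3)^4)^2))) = 1/3547348992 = 0.00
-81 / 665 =-0.12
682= 682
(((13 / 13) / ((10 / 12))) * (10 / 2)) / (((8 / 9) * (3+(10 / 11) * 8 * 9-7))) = 297 / 2704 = 0.11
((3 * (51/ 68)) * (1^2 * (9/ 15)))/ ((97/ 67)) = 1809/ 1940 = 0.93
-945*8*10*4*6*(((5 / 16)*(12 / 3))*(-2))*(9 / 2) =20412000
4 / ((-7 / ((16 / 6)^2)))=-256 / 63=-4.06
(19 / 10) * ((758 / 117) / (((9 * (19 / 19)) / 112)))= 806512 / 5265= 153.18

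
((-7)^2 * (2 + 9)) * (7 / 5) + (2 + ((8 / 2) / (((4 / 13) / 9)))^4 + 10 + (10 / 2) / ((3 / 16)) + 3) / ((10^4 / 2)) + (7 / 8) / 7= 573487163 / 15000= 38232.48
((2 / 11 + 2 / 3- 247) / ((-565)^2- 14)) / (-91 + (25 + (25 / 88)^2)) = 5718592 / 488851536207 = 0.00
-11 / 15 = -0.73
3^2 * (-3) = -27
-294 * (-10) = 2940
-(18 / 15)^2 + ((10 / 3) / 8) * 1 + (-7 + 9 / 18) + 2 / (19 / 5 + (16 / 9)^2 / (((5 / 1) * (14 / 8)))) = -24924829 / 3539100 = -7.04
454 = 454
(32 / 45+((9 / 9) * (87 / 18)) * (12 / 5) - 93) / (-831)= 3631 / 37395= 0.10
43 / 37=1.16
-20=-20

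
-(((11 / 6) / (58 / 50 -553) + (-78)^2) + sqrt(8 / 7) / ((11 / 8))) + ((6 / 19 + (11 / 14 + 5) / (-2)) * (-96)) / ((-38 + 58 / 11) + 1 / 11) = -24075774854567 / 3952305672 -16 * sqrt(14) / 77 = -6092.35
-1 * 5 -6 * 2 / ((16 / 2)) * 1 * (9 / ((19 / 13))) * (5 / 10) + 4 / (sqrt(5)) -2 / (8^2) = -5867 / 608 + 4 * sqrt(5) / 5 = -7.86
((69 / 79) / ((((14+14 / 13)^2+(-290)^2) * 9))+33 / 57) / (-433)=-37153254665 / 27787201685484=-0.00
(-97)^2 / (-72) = -130.68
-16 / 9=-1.78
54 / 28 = 1.93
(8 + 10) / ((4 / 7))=63 / 2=31.50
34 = 34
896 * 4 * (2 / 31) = 7168 / 31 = 231.23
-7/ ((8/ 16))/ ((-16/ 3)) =21/ 8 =2.62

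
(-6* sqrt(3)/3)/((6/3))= -1.73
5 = 5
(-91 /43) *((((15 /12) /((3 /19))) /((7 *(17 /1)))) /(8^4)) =-1235 /35930112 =-0.00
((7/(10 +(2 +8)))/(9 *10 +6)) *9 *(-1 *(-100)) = 105/32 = 3.28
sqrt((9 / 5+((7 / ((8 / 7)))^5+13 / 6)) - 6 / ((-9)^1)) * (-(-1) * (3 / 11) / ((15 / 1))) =sqrt(127182183330) / 211200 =1.69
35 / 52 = 0.67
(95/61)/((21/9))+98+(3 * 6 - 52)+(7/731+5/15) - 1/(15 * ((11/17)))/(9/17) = 30043616842/463523445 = 64.82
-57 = -57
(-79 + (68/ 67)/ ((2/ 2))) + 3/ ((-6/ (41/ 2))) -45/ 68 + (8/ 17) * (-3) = -205723/ 2278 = -90.31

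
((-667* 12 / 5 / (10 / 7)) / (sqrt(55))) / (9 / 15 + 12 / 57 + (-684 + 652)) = 532266* sqrt(55) / 814825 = 4.84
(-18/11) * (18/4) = -81/11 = -7.36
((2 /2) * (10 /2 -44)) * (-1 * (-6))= -234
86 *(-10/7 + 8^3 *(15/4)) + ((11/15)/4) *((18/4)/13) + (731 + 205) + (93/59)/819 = 106907447407/644280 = 165933.21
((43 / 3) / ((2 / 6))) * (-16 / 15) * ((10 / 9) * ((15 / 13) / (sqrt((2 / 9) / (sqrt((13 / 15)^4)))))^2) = -688 / 3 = -229.33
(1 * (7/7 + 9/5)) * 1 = 14/5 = 2.80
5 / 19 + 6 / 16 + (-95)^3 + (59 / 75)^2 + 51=-733010945263 / 855000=-857322.74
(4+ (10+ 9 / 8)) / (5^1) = 121 / 40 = 3.02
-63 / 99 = -7 / 11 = -0.64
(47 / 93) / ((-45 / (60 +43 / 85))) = -241721 / 355725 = -0.68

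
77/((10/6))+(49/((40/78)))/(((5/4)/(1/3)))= 1792/25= 71.68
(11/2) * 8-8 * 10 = -36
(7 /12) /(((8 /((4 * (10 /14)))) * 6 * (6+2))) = 5 /1152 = 0.00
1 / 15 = 0.07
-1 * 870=-870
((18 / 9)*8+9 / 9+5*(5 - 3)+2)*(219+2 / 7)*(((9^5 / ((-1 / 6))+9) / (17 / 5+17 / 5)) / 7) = -78854983875 / 1666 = -47331923.09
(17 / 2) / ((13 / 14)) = 119 / 13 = 9.15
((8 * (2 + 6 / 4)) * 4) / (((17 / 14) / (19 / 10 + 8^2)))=6078.31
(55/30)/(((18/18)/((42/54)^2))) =539/486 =1.11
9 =9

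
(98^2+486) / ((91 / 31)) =312790 / 91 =3437.25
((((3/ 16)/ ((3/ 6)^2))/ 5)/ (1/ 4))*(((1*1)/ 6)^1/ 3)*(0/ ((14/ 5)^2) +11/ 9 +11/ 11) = 2/ 27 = 0.07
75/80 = 15/16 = 0.94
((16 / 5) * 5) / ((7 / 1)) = 2.29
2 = 2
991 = 991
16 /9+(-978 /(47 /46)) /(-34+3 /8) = 3441424 /113787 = 30.24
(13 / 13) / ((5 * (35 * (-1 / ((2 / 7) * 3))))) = -0.00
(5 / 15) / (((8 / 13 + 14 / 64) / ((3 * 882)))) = 366912 / 347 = 1057.38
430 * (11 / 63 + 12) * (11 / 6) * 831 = 502465535 / 63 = 7975643.41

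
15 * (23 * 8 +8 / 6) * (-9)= -25020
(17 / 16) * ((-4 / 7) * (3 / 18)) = -17 / 168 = -0.10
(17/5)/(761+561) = 17/6610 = 0.00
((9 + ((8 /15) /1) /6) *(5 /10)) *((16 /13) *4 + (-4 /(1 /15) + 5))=-88753 /390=-227.57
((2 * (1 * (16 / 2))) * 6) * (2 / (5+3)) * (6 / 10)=72 / 5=14.40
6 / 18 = 1 / 3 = 0.33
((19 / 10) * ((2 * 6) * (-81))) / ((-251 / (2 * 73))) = 1074.23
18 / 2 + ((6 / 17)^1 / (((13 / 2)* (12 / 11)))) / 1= 2000 / 221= 9.05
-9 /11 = -0.82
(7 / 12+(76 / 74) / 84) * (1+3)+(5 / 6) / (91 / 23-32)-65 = -12558689 / 200466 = -62.65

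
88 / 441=0.20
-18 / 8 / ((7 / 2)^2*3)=-3 / 49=-0.06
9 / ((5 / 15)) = 27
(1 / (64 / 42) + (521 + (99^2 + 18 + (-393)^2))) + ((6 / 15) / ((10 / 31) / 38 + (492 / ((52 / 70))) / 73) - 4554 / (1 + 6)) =933157078566653 / 5685159200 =164139.13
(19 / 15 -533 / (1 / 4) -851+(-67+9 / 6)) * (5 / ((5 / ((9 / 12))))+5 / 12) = -3555.11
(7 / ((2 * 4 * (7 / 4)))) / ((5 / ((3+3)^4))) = 648 / 5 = 129.60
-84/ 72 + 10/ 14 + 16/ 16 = 23/ 42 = 0.55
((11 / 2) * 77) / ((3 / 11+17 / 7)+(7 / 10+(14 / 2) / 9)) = 2934855 / 28961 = 101.34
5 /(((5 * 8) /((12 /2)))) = 3 /4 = 0.75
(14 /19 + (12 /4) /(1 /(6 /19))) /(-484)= -8 /2299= -0.00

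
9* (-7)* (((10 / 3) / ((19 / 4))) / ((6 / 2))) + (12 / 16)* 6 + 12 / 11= -3823 / 418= -9.15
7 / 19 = 0.37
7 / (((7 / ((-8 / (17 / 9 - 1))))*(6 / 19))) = -57 / 2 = -28.50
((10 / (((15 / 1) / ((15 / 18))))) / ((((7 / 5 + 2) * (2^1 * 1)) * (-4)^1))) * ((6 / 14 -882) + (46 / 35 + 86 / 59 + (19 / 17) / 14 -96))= 342175345 / 17187408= 19.91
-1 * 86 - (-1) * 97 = 11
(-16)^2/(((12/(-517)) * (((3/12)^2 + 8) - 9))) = 529408/45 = 11764.62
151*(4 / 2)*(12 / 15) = 1208 / 5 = 241.60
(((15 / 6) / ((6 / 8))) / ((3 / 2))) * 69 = 153.33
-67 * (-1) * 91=6097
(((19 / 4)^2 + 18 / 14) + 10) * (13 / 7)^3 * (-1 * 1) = -8328827 / 38416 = -216.81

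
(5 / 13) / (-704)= -5 / 9152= -0.00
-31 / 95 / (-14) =31 / 1330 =0.02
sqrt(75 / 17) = 5 * sqrt(51) / 17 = 2.10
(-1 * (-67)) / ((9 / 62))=4154 / 9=461.56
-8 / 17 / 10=-4 / 85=-0.05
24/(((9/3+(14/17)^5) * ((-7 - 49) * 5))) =-4259571/167908825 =-0.03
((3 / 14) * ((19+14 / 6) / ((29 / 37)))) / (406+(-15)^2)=1184 / 128093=0.01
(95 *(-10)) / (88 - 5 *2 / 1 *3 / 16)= -11.03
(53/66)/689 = 1/858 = 0.00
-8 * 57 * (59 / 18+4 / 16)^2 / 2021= -306451 / 109134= -2.81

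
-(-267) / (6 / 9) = 801 / 2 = 400.50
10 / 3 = 3.33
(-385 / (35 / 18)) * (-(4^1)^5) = 202752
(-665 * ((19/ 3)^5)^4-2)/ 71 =-24997332349268062205555043467/ 247561692471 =-100974153552437490.54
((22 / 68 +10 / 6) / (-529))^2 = 41209 / 2911465764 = 0.00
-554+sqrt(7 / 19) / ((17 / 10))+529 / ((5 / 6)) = 10 * sqrt(133) / 323+404 / 5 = 81.16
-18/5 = -3.60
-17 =-17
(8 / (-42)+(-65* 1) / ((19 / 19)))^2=1874161 / 441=4249.80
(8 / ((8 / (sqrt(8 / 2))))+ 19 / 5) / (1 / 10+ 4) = 58 / 41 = 1.41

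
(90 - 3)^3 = 658503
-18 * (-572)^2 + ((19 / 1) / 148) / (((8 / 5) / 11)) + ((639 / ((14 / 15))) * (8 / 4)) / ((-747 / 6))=-4051288240663 / 687904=-5889322.12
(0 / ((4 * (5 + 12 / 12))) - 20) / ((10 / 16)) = -32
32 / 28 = 8 / 7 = 1.14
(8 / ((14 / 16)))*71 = 649.14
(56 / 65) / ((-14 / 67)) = -268 / 65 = -4.12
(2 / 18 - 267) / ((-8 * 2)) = 1201 / 72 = 16.68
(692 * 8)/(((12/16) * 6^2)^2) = 5536/729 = 7.59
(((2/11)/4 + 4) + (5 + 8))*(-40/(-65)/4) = 375/143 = 2.62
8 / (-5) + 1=-3 / 5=-0.60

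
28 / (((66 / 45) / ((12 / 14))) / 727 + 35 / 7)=229005 / 40913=5.60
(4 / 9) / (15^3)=4 / 30375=0.00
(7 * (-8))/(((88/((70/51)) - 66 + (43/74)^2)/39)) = 418585440/296701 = 1410.80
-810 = -810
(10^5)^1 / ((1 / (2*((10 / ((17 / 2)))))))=4000000 / 17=235294.12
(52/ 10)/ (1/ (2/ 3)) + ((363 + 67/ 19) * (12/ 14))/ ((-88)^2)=6773033/ 1931160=3.51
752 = 752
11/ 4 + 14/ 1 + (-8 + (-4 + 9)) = 55/ 4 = 13.75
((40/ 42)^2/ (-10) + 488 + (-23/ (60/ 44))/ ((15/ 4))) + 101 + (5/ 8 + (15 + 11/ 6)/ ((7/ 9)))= 53509121/ 88200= 606.68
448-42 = 406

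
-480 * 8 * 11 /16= -2640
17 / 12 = 1.42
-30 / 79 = -0.38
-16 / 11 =-1.45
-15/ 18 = -5/ 6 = -0.83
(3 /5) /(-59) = -3 /295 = -0.01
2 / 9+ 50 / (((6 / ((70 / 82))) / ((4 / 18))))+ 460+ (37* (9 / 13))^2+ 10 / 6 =209461432 / 187083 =1119.62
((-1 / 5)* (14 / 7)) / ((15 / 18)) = -12 / 25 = -0.48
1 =1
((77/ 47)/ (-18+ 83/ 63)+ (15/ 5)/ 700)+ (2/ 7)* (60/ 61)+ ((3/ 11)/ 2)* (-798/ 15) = -163976976159/ 23201770900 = -7.07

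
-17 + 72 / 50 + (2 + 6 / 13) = -4257 / 325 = -13.10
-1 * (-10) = 10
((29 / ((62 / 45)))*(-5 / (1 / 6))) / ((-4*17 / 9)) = 176175 / 2108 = 83.57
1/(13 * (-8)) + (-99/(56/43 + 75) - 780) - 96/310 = -41339491747/52889720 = -781.62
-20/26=-10/13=-0.77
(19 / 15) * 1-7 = -5.73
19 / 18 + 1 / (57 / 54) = 685 / 342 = 2.00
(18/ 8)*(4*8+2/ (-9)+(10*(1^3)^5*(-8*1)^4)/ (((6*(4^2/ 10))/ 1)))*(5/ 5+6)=135401/ 2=67700.50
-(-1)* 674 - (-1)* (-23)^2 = 1203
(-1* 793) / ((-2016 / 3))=793 / 672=1.18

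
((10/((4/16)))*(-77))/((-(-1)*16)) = -192.50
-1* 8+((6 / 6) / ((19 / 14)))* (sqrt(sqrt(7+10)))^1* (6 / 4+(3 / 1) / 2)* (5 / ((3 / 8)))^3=-8+896000* 17^(1 / 4) / 171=10631.57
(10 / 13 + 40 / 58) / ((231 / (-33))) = -550 / 2639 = -0.21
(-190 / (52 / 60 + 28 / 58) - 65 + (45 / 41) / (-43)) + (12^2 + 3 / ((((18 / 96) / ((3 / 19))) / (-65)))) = -4444501274 / 19662739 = -226.04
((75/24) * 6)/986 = 75/3944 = 0.02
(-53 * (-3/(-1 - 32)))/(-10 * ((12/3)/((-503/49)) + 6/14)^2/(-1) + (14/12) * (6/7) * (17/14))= -1314128746/335317961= -3.92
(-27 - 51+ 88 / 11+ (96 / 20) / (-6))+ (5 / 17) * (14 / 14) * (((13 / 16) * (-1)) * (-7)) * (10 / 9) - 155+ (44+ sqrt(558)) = -1101241 / 6120+ 3 * sqrt(62) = -156.32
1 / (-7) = -1 / 7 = -0.14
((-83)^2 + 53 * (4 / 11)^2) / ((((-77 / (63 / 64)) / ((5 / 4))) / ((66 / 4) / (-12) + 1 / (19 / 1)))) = 7547301765 / 51791872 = 145.72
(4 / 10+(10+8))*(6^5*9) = 6438528 / 5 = 1287705.60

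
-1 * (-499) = 499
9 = 9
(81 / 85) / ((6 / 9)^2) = 729 / 340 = 2.14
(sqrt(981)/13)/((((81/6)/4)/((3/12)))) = 2 * sqrt(109)/117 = 0.18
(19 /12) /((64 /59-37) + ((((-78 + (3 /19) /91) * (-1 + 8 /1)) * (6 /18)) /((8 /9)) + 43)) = -553774 /69132225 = -0.01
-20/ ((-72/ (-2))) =-5/ 9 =-0.56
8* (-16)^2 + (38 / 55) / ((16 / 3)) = 901177 / 440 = 2048.13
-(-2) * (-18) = -36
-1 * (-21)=21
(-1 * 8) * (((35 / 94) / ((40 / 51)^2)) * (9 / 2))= -163863 / 7520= -21.79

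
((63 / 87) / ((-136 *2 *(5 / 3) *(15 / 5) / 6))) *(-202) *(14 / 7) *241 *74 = 56738871 / 2465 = 23017.80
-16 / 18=-8 / 9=-0.89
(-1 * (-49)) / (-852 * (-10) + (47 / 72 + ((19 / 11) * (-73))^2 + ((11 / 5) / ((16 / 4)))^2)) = 21344400 / 10637296519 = 0.00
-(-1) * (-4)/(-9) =4/9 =0.44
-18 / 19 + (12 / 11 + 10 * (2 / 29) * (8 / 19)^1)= 2630 / 6061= 0.43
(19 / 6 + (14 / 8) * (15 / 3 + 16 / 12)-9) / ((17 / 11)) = 231 / 68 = 3.40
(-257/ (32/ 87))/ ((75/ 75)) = -22359/ 32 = -698.72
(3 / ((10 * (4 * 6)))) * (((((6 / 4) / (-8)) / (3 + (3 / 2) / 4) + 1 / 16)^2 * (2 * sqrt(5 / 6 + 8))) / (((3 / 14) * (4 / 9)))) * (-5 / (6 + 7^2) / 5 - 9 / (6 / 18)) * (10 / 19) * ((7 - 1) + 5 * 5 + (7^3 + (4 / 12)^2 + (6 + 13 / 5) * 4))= -95609983 * sqrt(318) / 7800883200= -0.22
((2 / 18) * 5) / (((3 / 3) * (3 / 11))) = 55 / 27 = 2.04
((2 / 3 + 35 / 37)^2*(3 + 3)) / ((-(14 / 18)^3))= -15571926 / 469567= -33.16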